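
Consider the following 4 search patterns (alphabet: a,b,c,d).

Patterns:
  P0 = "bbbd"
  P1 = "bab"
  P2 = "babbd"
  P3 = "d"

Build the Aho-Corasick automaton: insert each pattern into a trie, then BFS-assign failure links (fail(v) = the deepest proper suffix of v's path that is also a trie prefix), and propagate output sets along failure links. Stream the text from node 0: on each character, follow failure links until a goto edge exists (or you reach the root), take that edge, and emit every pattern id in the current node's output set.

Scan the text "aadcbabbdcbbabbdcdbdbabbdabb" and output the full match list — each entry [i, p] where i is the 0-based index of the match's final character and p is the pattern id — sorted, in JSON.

Construct AC machine:
Trie nodes:
  n0 'ε': b→1 d→9
  n1 'b': a→5 b→2
  n2 'bb': b→3
  n3 'bbb': d→4
  n4 'bbbd': ·  [P0 ends]
  n5 'ba': b→6
  n6 'bab': b→7  [P1 ends]
  n7 'babb': d→8
  n8 'babbd': ·  [P2 ends]
  n9 'd': ·  [P3 ends]

BFS fail/out derivation:
  fail(1) 'b': from fail(0)=0 chase 'b': 0 ⇒ 0;  out=∅∪out(0)=∅
  fail(9) 'd': from fail(0)=0 chase 'd': 0 ⇒ 0;  out={3}∪out(0)={3}
  fail(2) 'bb': from fail(1)=0 chase 'b': 0 ⇒ 1;  out=∅∪out(1)=∅
  fail(5) 'ba': from fail(1)=0 chase 'a': 0 ⇒ 0;  out=∅∪out(0)=∅
  fail(3) 'bbb': from fail(2)=1 chase 'b': 1 ⇒ 2;  out=∅∪out(2)=∅
  fail(6) 'bab': from fail(5)=0 chase 'b': 0 ⇒ 1;  out={1}∪out(1)={1}
  fail(4) 'bbbd': from fail(3)=2 chase 'd': 2→1→0 ⇒ 9;  out={0}∪out(9)={0,3}
  fail(7) 'babb': from fail(6)=1 chase 'b': 1 ⇒ 2;  out=∅∪out(2)=∅
  fail(8) 'babbd': from fail(7)=2 chase 'd': 2→1→0 ⇒ 9;  out={2}∪out(9)={2,3}

Text stream:
[0] read 'a'  n0⇒n0
[1] read 'a'  n0⇒n0
[2] read 'd'  n0⇒n9  ** P3@[2:2]
[3] read 'c'  n9⇒n0 (fail-walked)
[4] read 'b'  n0⇒n1
[5] read 'a'  n1⇒n5
[6] read 'b'  n5⇒n6  ** P1@[4:6]
[7] read 'b'  n6⇒n7
[8] read 'd'  n7⇒n8  ** P2@[4:8],P3@[8:8]
[9] read 'c'  n8⇒n0 (fail-walked)
[10] read 'b'  n0⇒n1
[11] read 'b'  n1⇒n2
[12] read 'a'  n2⇒n5 (fail-walked)
[13] read 'b'  n5⇒n6  ** P1@[11:13]
[14] read 'b'  n6⇒n7
[15] read 'd'  n7⇒n8  ** P2@[11:15],P3@[15:15]
[16] read 'c'  n8⇒n0 (fail-walked)
[17] read 'd'  n0⇒n9  ** P3@[17:17]
[18] read 'b'  n9⇒n1 (fail-walked)
[19] read 'd'  n1⇒n9 (fail-walked)  ** P3@[19:19]
[20] read 'b'  n9⇒n1 (fail-walked)
[21] read 'a'  n1⇒n5
[22] read 'b'  n5⇒n6  ** P1@[20:22]
[23] read 'b'  n6⇒n7
[24] read 'd'  n7⇒n8  ** P2@[20:24],P3@[24:24]
[25] read 'a'  n8⇒n0 (fail-walked)
[26] read 'b'  n0⇒n1
[27] read 'b'  n1⇒n2

Result: [[2,3],[6,1],[8,2],[8,3],[13,1],[15,2],[15,3],[17,3],[19,3],[22,1],[24,2],[24,3]]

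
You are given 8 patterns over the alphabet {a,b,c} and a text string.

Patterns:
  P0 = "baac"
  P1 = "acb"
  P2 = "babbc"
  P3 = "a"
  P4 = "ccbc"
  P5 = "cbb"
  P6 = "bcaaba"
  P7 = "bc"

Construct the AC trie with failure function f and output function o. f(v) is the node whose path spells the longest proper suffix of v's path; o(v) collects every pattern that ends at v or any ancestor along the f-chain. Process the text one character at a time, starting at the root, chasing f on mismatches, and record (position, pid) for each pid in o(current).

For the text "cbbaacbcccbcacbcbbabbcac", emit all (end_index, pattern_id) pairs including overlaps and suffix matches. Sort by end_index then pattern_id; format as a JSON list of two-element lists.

Build automaton:
Trie nodes:
  0='ε' goto a→5 b→1 c→11
  1='b' goto a→2 c→17
  2='ba' goto a→3 b→8
  3='baa' goto c→4
  4='baac' goto ·  ←P0
  5='a' goto c→6  ←P3
  6='ac' goto b→7
  7='acb' goto ·  ←P1
  8='bab' goto b→9
  9='babb' goto c→10
  10='babbc' goto ·  ←P2
  11='c' goto b→15 c→12
  12='cc' goto b→13
  13='ccb' goto c→14
  14='ccbc' goto ·  ←P4
  15='cb' goto b→16
  16='cbb' goto ·  ←P5
  17='bc' goto a→18  ←P7
  18='bca' goto a→19
  19='bcaa' goto b→20
  20='bcaab' goto a→21
  21='bcaaba' goto ·  ←P6

Failure links (BFS by depth):
  n1('b'): parent n0 fail=0; on 'b' 0 → fail=0;  out ∅∪∅=∅
  n5('a'): parent n0 fail=0; on 'a' 0 → fail=0;  out {3}∪∅={3}
  n11('c'): parent n0 fail=0; on 'c' 0 → fail=0;  out ∅∪∅=∅
  n2('ba'): parent n1 fail=0; on 'a' 0 → fail=5;  out ∅∪{3}={3}
  n6('ac'): parent n5 fail=0; on 'c' 0 → fail=11;  out ∅∪∅=∅
  n12('cc'): parent n11 fail=0; on 'c' 0 → fail=11;  out ∅∪∅=∅
  n15('cb'): parent n11 fail=0; on 'b' 0 → fail=1;  out ∅∪∅=∅
  n17('bc'): parent n1 fail=0; on 'c' 0 → fail=11;  out {7}∪∅={7}
  n3('baa'): parent n2 fail=5; on 'a' 5→0 → fail=5;  out ∅∪{3}={3}
  n7('acb'): parent n6 fail=11; on 'b' 11 → fail=15;  out {1}∪∅={1}
  n8('bab'): parent n2 fail=5; on 'b' 5→0 → fail=1;  out ∅∪∅=∅
  n13('ccb'): parent n12 fail=11; on 'b' 11 → fail=15;  out ∅∪∅=∅
  n16('cbb'): parent n15 fail=1; on 'b' 1→0 → fail=1;  out {5}∪∅={5}
  n18('bca'): parent n17 fail=11; on 'a' 11→0 → fail=5;  out ∅∪{3}={3}
  n4('baac'): parent n3 fail=5; on 'c' 5 → fail=6;  out {0}∪∅={0}
  n9('babb'): parent n8 fail=1; on 'b' 1→0 → fail=1;  out ∅∪∅=∅
  n14('ccbc'): parent n13 fail=15; on 'c' 15→1 → fail=17;  out {4}∪{7}={4,7}
  n19('bcaa'): parent n18 fail=5; on 'a' 5→0 → fail=5;  out ∅∪{3}={3}
  n10('babbc'): parent n9 fail=1; on 'c' 1 → fail=17;  out {2}∪{7}={2,7}
  n20('bcaab'): parent n19 fail=5; on 'b' 5→0 → fail=1;  out ∅∪∅=∅
  n21('bcaaba'): parent n20 fail=1; on 'a' 1 → fail=2;  out {6}∪{3}={3,6}

Text stream:
[0] read 'c'  n0⇒n11
[1] read 'b'  n11⇒n15
[2] read 'b'  n15⇒n16  ** P5@[0:2]
[3] read 'a'  n16⇒n2 (via fail)  ** P3@[3:3]
[4] read 'a'  n2⇒n3  ** P3@[4:4]
[5] read 'c'  n3⇒n4  ** P0@[2:5]
[6] read 'b'  n4⇒n7 (via fail)  ** P1@[4:6]
[7] read 'c'  n7⇒n17 (via fail)  ** P7@[6:7]
[8] read 'c'  n17⇒n12 (via fail)
[9] read 'c'  n12⇒n12 (via fail)
[10] read 'b'  n12⇒n13
[11] read 'c'  n13⇒n14  ** P4@[8:11],P7@[10:11]
[12] read 'a'  n14⇒n18 (via fail)  ** P3@[12:12]
[13] read 'c'  n18⇒n6 (via fail)
[14] read 'b'  n6⇒n7  ** P1@[12:14]
[15] read 'c'  n7⇒n17 (via fail)  ** P7@[14:15]
[16] read 'b'  n17⇒n15 (via fail)
[17] read 'b'  n15⇒n16  ** P5@[15:17]
[18] read 'a'  n16⇒n2 (via fail)  ** P3@[18:18]
[19] read 'b'  n2⇒n8
[20] read 'b'  n8⇒n9
[21] read 'c'  n9⇒n10  ** P2@[17:21],P7@[20:21]
[22] read 'a'  n10⇒n18 (via fail)  ** P3@[22:22]
[23] read 'c'  n18⇒n6 (via fail)

Matches: [[2,5],[3,3],[4,3],[5,0],[6,1],[7,7],[11,4],[11,7],[12,3],[14,1],[15,7],[17,5],[18,3],[21,2],[21,7],[22,3]]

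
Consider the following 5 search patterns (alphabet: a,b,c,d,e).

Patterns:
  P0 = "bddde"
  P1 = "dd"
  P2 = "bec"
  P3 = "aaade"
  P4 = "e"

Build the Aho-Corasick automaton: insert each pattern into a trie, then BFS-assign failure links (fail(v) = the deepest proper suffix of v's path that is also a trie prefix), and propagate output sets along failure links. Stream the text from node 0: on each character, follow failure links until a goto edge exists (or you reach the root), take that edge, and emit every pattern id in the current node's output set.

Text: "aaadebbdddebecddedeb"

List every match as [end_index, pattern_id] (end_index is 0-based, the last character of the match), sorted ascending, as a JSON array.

Construct AC machine:
Trie (insert patterns):
  0='ε' goto a→10 b→1 d→6 e→15
  1='b' goto d→2 e→8
  2='bd' goto d→3
  3='bdd' goto d→4
  4='bddd' goto e→5
  5='bddde' goto ·  ←P0
  6='d' goto d→7
  7='dd' goto ·  ←P1
  8='be' goto c→9
  9='bec' goto ·  ←P2
  10='a' goto a→11
  11='aa' goto a→12
  12='aaa' goto d→13
  13='aaad' goto e→14
  14='aaade' goto ·  ←P3
  15='e' goto ·  ←P4

Failure links (BFS by depth):
  n1('b'): parent n0 fail=0; on 'b' 0 → fail=0;  out ∅∪∅=∅
  n6('d'): parent n0 fail=0; on 'd' 0 → fail=0;  out ∅∪∅=∅
  n10('a'): parent n0 fail=0; on 'a' 0 → fail=0;  out ∅∪∅=∅
  n15('e'): parent n0 fail=0; on 'e' 0 → fail=0;  out {4}∪∅={4}
  n2('bd'): parent n1 fail=0; on 'd' 0 → fail=6;  out ∅∪∅=∅
  n7('dd'): parent n6 fail=0; on 'd' 0 → fail=6;  out {1}∪∅={1}
  n8('be'): parent n1 fail=0; on 'e' 0 → fail=15;  out ∅∪{4}={4}
  n11('aa'): parent n10 fail=0; on 'a' 0 → fail=10;  out ∅∪∅=∅
  n3('bdd'): parent n2 fail=6; on 'd' 6 → fail=7;  out ∅∪{1}={1}
  n9('bec'): parent n8 fail=15; on 'c' 15→0 → fail=0;  out {2}∪∅={2}
  n12('aaa'): parent n11 fail=10; on 'a' 10 → fail=11;  out ∅∪∅=∅
  n4('bddd'): parent n3 fail=7; on 'd' 7→6 → fail=7;  out ∅∪{1}={1}
  n13('aaad'): parent n12 fail=11; on 'd' 11→10→0 → fail=6;  out ∅∪∅=∅
  n5('bddde'): parent n4 fail=7; on 'e' 7→6→0 → fail=15;  out {0}∪{4}={0,4}
  n14('aaade'): parent n13 fail=6; on 'e' 6→0 → fail=15;  out {3}∪{4}={3,4}

Scan:
pos 0 'a': at 10
pos 1 'a': at 11
pos 2 'a': at 12
pos 3 'd': at 13
pos 4 'e': at 14  emit P3@[0:4],P4@[4:4]
pos 5 'b': at 1 (fail-walked)
pos 6 'b': at 1 (fail-walked)
pos 7 'd': at 2
pos 8 'd': at 3  emit P1@[7:8]
pos 9 'd': at 4  emit P1@[8:9]
pos 10 'e': at 5  emit P0@[6:10],P4@[10:10]
pos 11 'b': at 1 (fail-walked)
pos 12 'e': at 8  emit P4@[12:12]
pos 13 'c': at 9  emit P2@[11:13]
pos 14 'd': at 6 (fail-walked)
pos 15 'd': at 7  emit P1@[14:15]
pos 16 'e': at 15 (fail-walked)  emit P4@[16:16]
pos 17 'd': at 6 (fail-walked)
pos 18 'e': at 15 (fail-walked)  emit P4@[18:18]
pos 19 'b': at 1 (fail-walked)

All matches (sorted): [[4,3],[4,4],[8,1],[9,1],[10,0],[10,4],[12,4],[13,2],[15,1],[16,4],[18,4]]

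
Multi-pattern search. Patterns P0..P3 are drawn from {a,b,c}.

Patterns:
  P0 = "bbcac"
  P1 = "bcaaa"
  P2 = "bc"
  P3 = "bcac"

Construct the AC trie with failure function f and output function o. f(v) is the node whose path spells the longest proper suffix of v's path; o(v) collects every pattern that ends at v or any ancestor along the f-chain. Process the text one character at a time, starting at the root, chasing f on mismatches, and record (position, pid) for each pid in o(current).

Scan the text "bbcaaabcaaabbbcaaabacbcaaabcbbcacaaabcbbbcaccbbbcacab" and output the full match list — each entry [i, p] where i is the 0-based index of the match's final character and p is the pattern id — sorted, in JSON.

Build automaton:
Trie nodes:
  0='ε' goto b→1
  1='b' goto b→2 c→6
  2='bb' goto c→3
  3='bbc' goto a→4
  4='bbca' goto c→5
  5='bbcac' goto ·  ←P0
  6='bc' goto a→7  ←P2
  7='bca' goto a→8 c→10
  8='bcaa' goto a→9
  9='bcaaa' goto ·  ←P1
  10='bcac' goto ·  ←P3

Failure links (BFS by depth):
  fail(1) 'b': from fail(0)=0 chase 'b': 0 ⇒ 0;  out=∅∪out(0)=∅
  fail(2) 'bb': from fail(1)=0 chase 'b': 0 ⇒ 1;  out=∅∪out(1)=∅
  fail(6) 'bc': from fail(1)=0 chase 'c': 0 ⇒ 0;  out={2}∪out(0)={2}
  fail(3) 'bbc': from fail(2)=1 chase 'c': 1 ⇒ 6;  out=∅∪out(6)={2}
  fail(7) 'bca': from fail(6)=0 chase 'a': 0 ⇒ 0;  out=∅∪out(0)=∅
  fail(4) 'bbca': from fail(3)=6 chase 'a': 6 ⇒ 7;  out=∅∪out(7)=∅
  fail(8) 'bcaa': from fail(7)=0 chase 'a': 0 ⇒ 0;  out=∅∪out(0)=∅
  fail(10) 'bcac': from fail(7)=0 chase 'c': 0 ⇒ 0;  out={3}∪out(0)={3}
  fail(5) 'bbcac': from fail(4)=7 chase 'c': 7 ⇒ 10;  out={0}∪out(10)={0,3}
  fail(9) 'bcaaa': from fail(8)=0 chase 'a': 0 ⇒ 0;  out={1}∪out(0)={1}

Run:
i=0 'b': node 0→1
i=1 'b': node 1→2
i=2 'c': node 2→3  emit P2@[1:2]
i=3 'a': node 3→4
i=4 'a': node 4→8 (via fail)
i=5 'a': node 8→9  emit P1@[1:5]
i=6 'b': node 9→1 (via fail)
i=7 'c': node 1→6  emit P2@[6:7]
i=8 'a': node 6→7
i=9 'a': node 7→8
i=10 'a': node 8→9  emit P1@[6:10]
i=11 'b': node 9→1 (via fail)
i=12 'b': node 1→2
i=13 'b': node 2→2 (via fail)
i=14 'c': node 2→3  emit P2@[13:14]
i=15 'a': node 3→4
i=16 'a': node 4→8 (via fail)
i=17 'a': node 8→9  emit P1@[13:17]
i=18 'b': node 9→1 (via fail)
i=19 'a': node 1→0 (via fail)
i=20 'c': node 0→0
i=21 'b': node 0→1
i=22 'c': node 1→6  emit P2@[21:22]
i=23 'a': node 6→7
i=24 'a': node 7→8
i=25 'a': node 8→9  emit P1@[21:25]
i=26 'b': node 9→1 (via fail)
i=27 'c': node 1→6  emit P2@[26:27]
i=28 'b': node 6→1 (via fail)
i=29 'b': node 1→2
i=30 'c': node 2→3  emit P2@[29:30]
i=31 'a': node 3→4
i=32 'c': node 4→5  emit P0@[28:32],P3@[29:32]
i=33 'a': node 5→0 (via fail)
i=34 'a': node 0→0
i=35 'a': node 0→0
i=36 'b': node 0→1
i=37 'c': node 1→6  emit P2@[36:37]
i=38 'b': node 6→1 (via fail)
i=39 'b': node 1→2
i=40 'b': node 2→2 (via fail)
i=41 'c': node 2→3  emit P2@[40:41]
i=42 'a': node 3→4
i=43 'c': node 4→5  emit P0@[39:43],P3@[40:43]
i=44 'c': node 5→0 (via fail)
i=45 'b': node 0→1
i=46 'b': node 1→2
i=47 'b': node 2→2 (via fail)
i=48 'c': node 2→3  emit P2@[47:48]
i=49 'a': node 3→4
i=50 'c': node 4→5  emit P0@[46:50],P3@[47:50]
i=51 'a': node 5→0 (via fail)
i=52 'b': node 0→1

All matches (sorted): [[2,2],[5,1],[7,2],[10,1],[14,2],[17,1],[22,2],[25,1],[27,2],[30,2],[32,0],[32,3],[37,2],[41,2],[43,0],[43,3],[48,2],[50,0],[50,3]]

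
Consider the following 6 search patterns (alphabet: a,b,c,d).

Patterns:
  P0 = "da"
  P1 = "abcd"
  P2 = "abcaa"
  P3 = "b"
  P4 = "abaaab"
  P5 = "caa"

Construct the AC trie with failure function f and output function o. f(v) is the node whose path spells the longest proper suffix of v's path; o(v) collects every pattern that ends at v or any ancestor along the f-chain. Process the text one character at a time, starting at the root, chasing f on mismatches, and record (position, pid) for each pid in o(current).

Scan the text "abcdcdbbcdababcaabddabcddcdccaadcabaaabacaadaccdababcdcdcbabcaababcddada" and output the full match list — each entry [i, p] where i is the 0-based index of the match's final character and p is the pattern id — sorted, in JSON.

Build:
Trie (insert patterns):
  0='ε' goto a→3 b→9 c→14 d→1
  1='d' goto a→2
  2='da' goto ·  [P0 ends]
  3='a' goto b→4
  4='ab' goto a→10 c→5
  5='abc' goto a→7 d→6
  6='abcd' goto ·  [P1 ends]
  7='abca' goto a→8
  8='abcaa' goto ·  [P2 ends]
  9='b' goto ·  [P3 ends]
  10='aba' goto a→11
  11='abaa' goto a→12
  12='abaaa' goto b→13
  13='abaaab' goto ·  [P4 ends]
  14='c' goto a→15
  15='ca' goto a→16
  16='caa' goto ·  [P5 ends]

BFS fail/out derivation:
  fail(1) 'd': from fail(0)=0 chase 'd': 0 ⇒ 0;  out=∅∪out(0)=∅
  fail(3) 'a': from fail(0)=0 chase 'a': 0 ⇒ 0;  out=∅∪out(0)=∅
  fail(9) 'b': from fail(0)=0 chase 'b': 0 ⇒ 0;  out={3}∪out(0)={3}
  fail(14) 'c': from fail(0)=0 chase 'c': 0 ⇒ 0;  out=∅∪out(0)=∅
  fail(2) 'da': from fail(1)=0 chase 'a': 0 ⇒ 3;  out={0}∪out(3)={0}
  fail(4) 'ab': from fail(3)=0 chase 'b': 0 ⇒ 9;  out=∅∪out(9)={3}
  fail(15) 'ca': from fail(14)=0 chase 'a': 0 ⇒ 3;  out=∅∪out(3)=∅
  fail(5) 'abc': from fail(4)=9 chase 'c': 9→0 ⇒ 14;  out=∅∪out(14)=∅
  fail(10) 'aba': from fail(4)=9 chase 'a': 9→0 ⇒ 3;  out=∅∪out(3)=∅
  fail(16) 'caa': from fail(15)=3 chase 'a': 3→0 ⇒ 3;  out={5}∪out(3)={5}
  fail(6) 'abcd': from fail(5)=14 chase 'd': 14→0 ⇒ 1;  out={1}∪out(1)={1}
  fail(7) 'abca': from fail(5)=14 chase 'a': 14 ⇒ 15;  out=∅∪out(15)=∅
  fail(11) 'abaa': from fail(10)=3 chase 'a': 3→0 ⇒ 3;  out=∅∪out(3)=∅
  fail(8) 'abcaa': from fail(7)=15 chase 'a': 15 ⇒ 16;  out={2}∪out(16)={2,5}
  fail(12) 'abaaa': from fail(11)=3 chase 'a': 3→0 ⇒ 3;  out=∅∪out(3)=∅
  fail(13) 'abaaab': from fail(12)=3 chase 'b': 3 ⇒ 4;  out={4}∪out(4)={3,4}

Run:
[0] read 'a'  n0⇒n3
[1] read 'b'  n3⇒n4  ** P3@[1:1]
[2] read 'c'  n4⇒n5
[3] read 'd'  n5⇒n6  ** P1@[0:3]
[4] read 'c'  n6⇒n14 (via fail)
[5] read 'd'  n14⇒n1 (via fail)
[6] read 'b'  n1⇒n9 (via fail)  ** P3@[6:6]
[7] read 'b'  n9⇒n9 (via fail)  ** P3@[7:7]
[8] read 'c'  n9⇒n14 (via fail)
[9] read 'd'  n14⇒n1 (via fail)
[10] read 'a'  n1⇒n2  ** P0@[9:10]
[11] read 'b'  n2⇒n4 (via fail)  ** P3@[11:11]
[12] read 'a'  n4⇒n10
[13] read 'b'  n10⇒n4 (via fail)  ** P3@[13:13]
[14] read 'c'  n4⇒n5
[15] read 'a'  n5⇒n7
[16] read 'a'  n7⇒n8  ** P2@[12:16],P5@[14:16]
[17] read 'b'  n8⇒n4 (via fail)  ** P3@[17:17]
[18] read 'd'  n4⇒n1 (via fail)
[19] read 'd'  n1⇒n1 (via fail)
[20] read 'a'  n1⇒n2  ** P0@[19:20]
[21] read 'b'  n2⇒n4 (via fail)  ** P3@[21:21]
[22] read 'c'  n4⇒n5
[23] read 'd'  n5⇒n6  ** P1@[20:23]
[24] read 'd'  n6⇒n1 (via fail)
[25] read 'c'  n1⇒n14 (via fail)
[26] read 'd'  n14⇒n1 (via fail)
[27] read 'c'  n1⇒n14 (via fail)
[28] read 'c'  n14⇒n14 (via fail)
[29] read 'a'  n14⇒n15
[30] read 'a'  n15⇒n16  ** P5@[28:30]
[31] read 'd'  n16⇒n1 (via fail)
[32] read 'c'  n1⇒n14 (via fail)
[33] read 'a'  n14⇒n15
[34] read 'b'  n15⇒n4 (via fail)  ** P3@[34:34]
[35] read 'a'  n4⇒n10
[36] read 'a'  n10⇒n11
[37] read 'a'  n11⇒n12
[38] read 'b'  n12⇒n13  ** P3@[38:38],P4@[33:38]
[39] read 'a'  n13⇒n10 (via fail)
[40] read 'c'  n10⇒n14 (via fail)
[41] read 'a'  n14⇒n15
[42] read 'a'  n15⇒n16  ** P5@[40:42]
[43] read 'd'  n16⇒n1 (via fail)
[44] read 'a'  n1⇒n2  ** P0@[43:44]
[45] read 'c'  n2⇒n14 (via fail)
[46] read 'c'  n14⇒n14 (via fail)
[47] read 'd'  n14⇒n1 (via fail)
[48] read 'a'  n1⇒n2  ** P0@[47:48]
[49] read 'b'  n2⇒n4 (via fail)  ** P3@[49:49]
[50] read 'a'  n4⇒n10
[51] read 'b'  n10⇒n4 (via fail)  ** P3@[51:51]
[52] read 'c'  n4⇒n5
[53] read 'd'  n5⇒n6  ** P1@[50:53]
[54] read 'c'  n6⇒n14 (via fail)
[55] read 'd'  n14⇒n1 (via fail)
[56] read 'c'  n1⇒n14 (via fail)
[57] read 'b'  n14⇒n9 (via fail)  ** P3@[57:57]
[58] read 'a'  n9⇒n3 (via fail)
[59] read 'b'  n3⇒n4  ** P3@[59:59]
[60] read 'c'  n4⇒n5
[61] read 'a'  n5⇒n7
[62] read 'a'  n7⇒n8  ** P2@[58:62],P5@[60:62]
[63] read 'b'  n8⇒n4 (via fail)  ** P3@[63:63]
[64] read 'a'  n4⇒n10
[65] read 'b'  n10⇒n4 (via fail)  ** P3@[65:65]
[66] read 'c'  n4⇒n5
[67] read 'd'  n5⇒n6  ** P1@[64:67]
[68] read 'd'  n6⇒n1 (via fail)
[69] read 'a'  n1⇒n2  ** P0@[68:69]
[70] read 'd'  n2⇒n1 (via fail)
[71] read 'a'  n1⇒n2  ** P0@[70:71]

Result: [[1,3],[3,1],[6,3],[7,3],[10,0],[11,3],[13,3],[16,2],[16,5],[17,3],[20,0],[21,3],[23,1],[30,5],[34,3],[38,3],[38,4],[42,5],[44,0],[48,0],[49,3],[51,3],[53,1],[57,3],[59,3],[62,2],[62,5],[63,3],[65,3],[67,1],[69,0],[71,0]]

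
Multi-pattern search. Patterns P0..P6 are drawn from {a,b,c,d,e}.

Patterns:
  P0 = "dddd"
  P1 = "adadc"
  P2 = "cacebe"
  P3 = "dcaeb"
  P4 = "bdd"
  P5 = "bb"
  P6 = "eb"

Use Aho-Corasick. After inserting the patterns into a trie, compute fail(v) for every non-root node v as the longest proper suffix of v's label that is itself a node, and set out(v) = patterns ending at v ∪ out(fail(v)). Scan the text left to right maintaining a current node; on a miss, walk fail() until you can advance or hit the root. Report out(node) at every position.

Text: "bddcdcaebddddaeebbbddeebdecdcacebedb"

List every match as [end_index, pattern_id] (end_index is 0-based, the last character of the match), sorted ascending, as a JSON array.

Build:
Trie (insert patterns):
  n0 'ε': a→5 b→20 c→10 d→1 e→24
  n1 'd': c→16 d→2
  n2 'dd': d→3
  n3 'ddd': d→4
  n4 'dddd': ·  [P0 ends]
  n5 'a': d→6
  n6 'ad': a→7
  n7 'ada': d→8
  n8 'adad': c→9
  n9 'adadc': ·  [P1 ends]
  n10 'c': a→11
  n11 'ca': c→12
  n12 'cac': e→13
  n13 'cace': b→14
  n14 'caceb': e→15
  n15 'cacebe': ·  [P2 ends]
  n16 'dc': a→17
  n17 'dca': e→18
  n18 'dcae': b→19
  n19 'dcaeb': ·  [P3 ends]
  n20 'b': b→23 d→21
  n21 'bd': d→22
  n22 'bdd': ·  [P4 ends]
  n23 'bb': ·  [P5 ends]
  n24 'e': b→25
  n25 'eb': ·  [P6 ends]

Failure links (BFS by depth):
  n1('d'): parent n0 fail=0; on 'd' 0 → fail=0;  out ∅∪∅=∅
  n5('a'): parent n0 fail=0; on 'a' 0 → fail=0;  out ∅∪∅=∅
  n10('c'): parent n0 fail=0; on 'c' 0 → fail=0;  out ∅∪∅=∅
  n20('b'): parent n0 fail=0; on 'b' 0 → fail=0;  out ∅∪∅=∅
  n24('e'): parent n0 fail=0; on 'e' 0 → fail=0;  out ∅∪∅=∅
  n2('dd'): parent n1 fail=0; on 'd' 0 → fail=1;  out ∅∪∅=∅
  n6('ad'): parent n5 fail=0; on 'd' 0 → fail=1;  out ∅∪∅=∅
  n11('ca'): parent n10 fail=0; on 'a' 0 → fail=5;  out ∅∪∅=∅
  n16('dc'): parent n1 fail=0; on 'c' 0 → fail=10;  out ∅∪∅=∅
  n21('bd'): parent n20 fail=0; on 'd' 0 → fail=1;  out ∅∪∅=∅
  n23('bb'): parent n20 fail=0; on 'b' 0 → fail=20;  out {5}∪∅={5}
  n25('eb'): parent n24 fail=0; on 'b' 0 → fail=20;  out {6}∪∅={6}
  n3('ddd'): parent n2 fail=1; on 'd' 1 → fail=2;  out ∅∪∅=∅
  n7('ada'): parent n6 fail=1; on 'a' 1→0 → fail=5;  out ∅∪∅=∅
  n12('cac'): parent n11 fail=5; on 'c' 5→0 → fail=10;  out ∅∪∅=∅
  n17('dca'): parent n16 fail=10; on 'a' 10 → fail=11;  out ∅∪∅=∅
  n22('bdd'): parent n21 fail=1; on 'd' 1 → fail=2;  out {4}∪∅={4}
  n4('dddd'): parent n3 fail=2; on 'd' 2 → fail=3;  out {0}∪∅={0}
  n8('adad'): parent n7 fail=5; on 'd' 5 → fail=6;  out ∅∪∅=∅
  n13('cace'): parent n12 fail=10; on 'e' 10→0 → fail=24;  out ∅∪∅=∅
  n18('dcae'): parent n17 fail=11; on 'e' 11→5→0 → fail=24;  out ∅∪∅=∅
  n9('adadc'): parent n8 fail=6; on 'c' 6→1 → fail=16;  out {1}∪∅={1}
  n14('caceb'): parent n13 fail=24; on 'b' 24 → fail=25;  out ∅∪{6}={6}
  n19('dcaeb'): parent n18 fail=24; on 'b' 24 → fail=25;  out {3}∪{6}={3,6}
  n15('cacebe'): parent n14 fail=25; on 'e' 25→20→0 → fail=24;  out {2}∪∅={2}

Text stream:
[0] read 'b'  n0⇒n20
[1] read 'd'  n20⇒n21
[2] read 'd'  n21⇒n22  emit P4@[0:2]
[3] read 'c'  n22⇒n16 ·f
[4] read 'd'  n16⇒n1 ·f
[5] read 'c'  n1⇒n16
[6] read 'a'  n16⇒n17
[7] read 'e'  n17⇒n18
[8] read 'b'  n18⇒n19  emit P3@[4:8],P6@[7:8]
[9] read 'd'  n19⇒n21 ·f
[10] read 'd'  n21⇒n22  emit P4@[8:10]
[11] read 'd'  n22⇒n3 ·f
[12] read 'd'  n3⇒n4  emit P0@[9:12]
[13] read 'a'  n4⇒n5 ·f
[14] read 'e'  n5⇒n24 ·f
[15] read 'e'  n24⇒n24 ·f
[16] read 'b'  n24⇒n25  emit P6@[15:16]
[17] read 'b'  n25⇒n23 ·f  emit P5@[16:17]
[18] read 'b'  n23⇒n23 ·f  emit P5@[17:18]
[19] read 'd'  n23⇒n21 ·f
[20] read 'd'  n21⇒n22  emit P4@[18:20]
[21] read 'e'  n22⇒n24 ·f
[22] read 'e'  n24⇒n24 ·f
[23] read 'b'  n24⇒n25  emit P6@[22:23]
[24] read 'd'  n25⇒n21 ·f
[25] read 'e'  n21⇒n24 ·f
[26] read 'c'  n24⇒n10 ·f
[27] read 'd'  n10⇒n1 ·f
[28] read 'c'  n1⇒n16
[29] read 'a'  n16⇒n17
[30] read 'c'  n17⇒n12 ·f
[31] read 'e'  n12⇒n13
[32] read 'b'  n13⇒n14  emit P6@[31:32]
[33] read 'e'  n14⇒n15  emit P2@[28:33]
[34] read 'd'  n15⇒n1 ·f
[35] read 'b'  n1⇒n20 ·f

Matches: [[2,4],[8,3],[8,6],[10,4],[12,0],[16,6],[17,5],[18,5],[20,4],[23,6],[32,6],[33,2]]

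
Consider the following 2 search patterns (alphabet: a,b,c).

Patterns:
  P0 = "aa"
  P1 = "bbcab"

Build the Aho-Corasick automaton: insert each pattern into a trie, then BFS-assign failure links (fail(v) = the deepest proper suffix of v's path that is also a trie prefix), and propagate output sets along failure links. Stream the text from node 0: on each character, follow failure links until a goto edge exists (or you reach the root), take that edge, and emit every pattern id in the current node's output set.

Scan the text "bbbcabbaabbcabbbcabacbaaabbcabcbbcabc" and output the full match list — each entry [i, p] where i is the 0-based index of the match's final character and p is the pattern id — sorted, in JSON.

Build automaton:
Trie (insert patterns):
  0='ε' goto a→1 b→3
  1='a' goto a→2
  2='aa' goto ·  ←P0
  3='b' goto b→4
  4='bb' goto c→5
  5='bbc' goto a→6
  6='bbca' goto b→7
  7='bbcab' goto ·  ←P1

Failure links (BFS by depth):
  n1('a'): parent n0 fail=0; on 'a' 0 → fail=0;  out ∅∪∅=∅
  n3('b'): parent n0 fail=0; on 'b' 0 → fail=0;  out ∅∪∅=∅
  n2('aa'): parent n1 fail=0; on 'a' 0 → fail=1;  out {0}∪∅={0}
  n4('bb'): parent n3 fail=0; on 'b' 0 → fail=3;  out ∅∪∅=∅
  n5('bbc'): parent n4 fail=3; on 'c' 3→0 → fail=0;  out ∅∪∅=∅
  n6('bbca'): parent n5 fail=0; on 'a' 0 → fail=1;  out ∅∪∅=∅
  n7('bbcab'): parent n6 fail=1; on 'b' 1→0 → fail=3;  out {1}∪∅={1}

Run:
pos 0 'b': at 3
pos 1 'b': at 4
pos 2 'b': at 4 ·f
pos 3 'c': at 5
pos 4 'a': at 6
pos 5 'b': at 7  → match P1@[1:5]
pos 6 'b': at 4 ·f
pos 7 'a': at 1 ·f
pos 8 'a': at 2  → match P0@[7:8]
pos 9 'b': at 3 ·f
pos 10 'b': at 4
pos 11 'c': at 5
pos 12 'a': at 6
pos 13 'b': at 7  → match P1@[9:13]
pos 14 'b': at 4 ·f
pos 15 'b': at 4 ·f
pos 16 'c': at 5
pos 17 'a': at 6
pos 18 'b': at 7  → match P1@[14:18]
pos 19 'a': at 1 ·f
pos 20 'c': at 0 ·f
pos 21 'b': at 3
pos 22 'a': at 1 ·f
pos 23 'a': at 2  → match P0@[22:23]
pos 24 'a': at 2 ·f  → match P0@[23:24]
pos 25 'b': at 3 ·f
pos 26 'b': at 4
pos 27 'c': at 5
pos 28 'a': at 6
pos 29 'b': at 7  → match P1@[25:29]
pos 30 'c': at 0 ·f
pos 31 'b': at 3
pos 32 'b': at 4
pos 33 'c': at 5
pos 34 'a': at 6
pos 35 'b': at 7  → match P1@[31:35]
pos 36 'c': at 0 ·f

Matches: [[5,1],[8,0],[13,1],[18,1],[23,0],[24,0],[29,1],[35,1]]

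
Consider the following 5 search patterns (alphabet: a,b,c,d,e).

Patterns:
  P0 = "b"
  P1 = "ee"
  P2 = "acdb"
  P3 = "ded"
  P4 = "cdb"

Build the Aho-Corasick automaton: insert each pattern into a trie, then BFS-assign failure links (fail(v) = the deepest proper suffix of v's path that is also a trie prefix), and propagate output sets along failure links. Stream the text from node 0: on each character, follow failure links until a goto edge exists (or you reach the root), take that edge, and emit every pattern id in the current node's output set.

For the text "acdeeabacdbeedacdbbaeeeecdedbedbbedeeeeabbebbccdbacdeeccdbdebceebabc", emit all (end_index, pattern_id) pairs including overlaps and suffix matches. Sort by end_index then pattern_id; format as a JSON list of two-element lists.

Build:
Trie nodes:
  0='ε' goto a→4 b→1 c→11 d→8 e→2
  1='b' goto ·  [P0 ends]
  2='e' goto e→3
  3='ee' goto ·  [P1 ends]
  4='a' goto c→5
  5='ac' goto d→6
  6='acd' goto b→7
  7='acdb' goto ·  [P2 ends]
  8='d' goto e→9
  9='de' goto d→10
  10='ded' goto ·  [P3 ends]
  11='c' goto d→12
  12='cd' goto b→13
  13='cdb' goto ·  [P4 ends]

Failure links (BFS by depth):
  n1('b'): parent n0 fail=0; on 'b' 0 → fail=0;  out {0}∪∅={0}
  n2('e'): parent n0 fail=0; on 'e' 0 → fail=0;  out ∅∪∅=∅
  n4('a'): parent n0 fail=0; on 'a' 0 → fail=0;  out ∅∪∅=∅
  n8('d'): parent n0 fail=0; on 'd' 0 → fail=0;  out ∅∪∅=∅
  n11('c'): parent n0 fail=0; on 'c' 0 → fail=0;  out ∅∪∅=∅
  n3('ee'): parent n2 fail=0; on 'e' 0 → fail=2;  out {1}∪∅={1}
  n5('ac'): parent n4 fail=0; on 'c' 0 → fail=11;  out ∅∪∅=∅
  n9('de'): parent n8 fail=0; on 'e' 0 → fail=2;  out ∅∪∅=∅
  n12('cd'): parent n11 fail=0; on 'd' 0 → fail=8;  out ∅∪∅=∅
  n6('acd'): parent n5 fail=11; on 'd' 11 → fail=12;  out ∅∪∅=∅
  n10('ded'): parent n9 fail=2; on 'd' 2→0 → fail=8;  out {3}∪∅={3}
  n13('cdb'): parent n12 fail=8; on 'b' 8→0 → fail=1;  out {4}∪{0}={0,4}
  n7('acdb'): parent n6 fail=12; on 'b' 12 → fail=13;  out {2}∪{0,4}={0,2,4}

Scan:
[0] read 'a'  n0⇒n4
[1] read 'c'  n4⇒n5
[2] read 'd'  n5⇒n6
[3] read 'e'  n6⇒n9 (via fail)
[4] read 'e'  n9⇒n3 (via fail)  emit P1@[3:4]
[5] read 'a'  n3⇒n4 (via fail)
[6] read 'b'  n4⇒n1 (via fail)  emit P0@[6:6]
[7] read 'a'  n1⇒n4 (via fail)
[8] read 'c'  n4⇒n5
[9] read 'd'  n5⇒n6
[10] read 'b'  n6⇒n7  emit P0@[10:10],P2@[7:10],P4@[8:10]
[11] read 'e'  n7⇒n2 (via fail)
[12] read 'e'  n2⇒n3  emit P1@[11:12]
[13] read 'd'  n3⇒n8 (via fail)
[14] read 'a'  n8⇒n4 (via fail)
[15] read 'c'  n4⇒n5
[16] read 'd'  n5⇒n6
[17] read 'b'  n6⇒n7  emit P0@[17:17],P2@[14:17],P4@[15:17]
[18] read 'b'  n7⇒n1 (via fail)  emit P0@[18:18]
[19] read 'a'  n1⇒n4 (via fail)
[20] read 'e'  n4⇒n2 (via fail)
[21] read 'e'  n2⇒n3  emit P1@[20:21]
[22] read 'e'  n3⇒n3 (via fail)  emit P1@[21:22]
[23] read 'e'  n3⇒n3 (via fail)  emit P1@[22:23]
[24] read 'c'  n3⇒n11 (via fail)
[25] read 'd'  n11⇒n12
[26] read 'e'  n12⇒n9 (via fail)
[27] read 'd'  n9⇒n10  emit P3@[25:27]
[28] read 'b'  n10⇒n1 (via fail)  emit P0@[28:28]
[29] read 'e'  n1⇒n2 (via fail)
[30] read 'd'  n2⇒n8 (via fail)
[31] read 'b'  n8⇒n1 (via fail)  emit P0@[31:31]
[32] read 'b'  n1⇒n1 (via fail)  emit P0@[32:32]
[33] read 'e'  n1⇒n2 (via fail)
[34] read 'd'  n2⇒n8 (via fail)
[35] read 'e'  n8⇒n9
[36] read 'e'  n9⇒n3 (via fail)  emit P1@[35:36]
[37] read 'e'  n3⇒n3 (via fail)  emit P1@[36:37]
[38] read 'e'  n3⇒n3 (via fail)  emit P1@[37:38]
[39] read 'a'  n3⇒n4 (via fail)
[40] read 'b'  n4⇒n1 (via fail)  emit P0@[40:40]
[41] read 'b'  n1⇒n1 (via fail)  emit P0@[41:41]
[42] read 'e'  n1⇒n2 (via fail)
[43] read 'b'  n2⇒n1 (via fail)  emit P0@[43:43]
[44] read 'b'  n1⇒n1 (via fail)  emit P0@[44:44]
[45] read 'c'  n1⇒n11 (via fail)
[46] read 'c'  n11⇒n11 (via fail)
[47] read 'd'  n11⇒n12
[48] read 'b'  n12⇒n13  emit P0@[48:48],P4@[46:48]
[49] read 'a'  n13⇒n4 (via fail)
[50] read 'c'  n4⇒n5
[51] read 'd'  n5⇒n6
[52] read 'e'  n6⇒n9 (via fail)
[53] read 'e'  n9⇒n3 (via fail)  emit P1@[52:53]
[54] read 'c'  n3⇒n11 (via fail)
[55] read 'c'  n11⇒n11 (via fail)
[56] read 'd'  n11⇒n12
[57] read 'b'  n12⇒n13  emit P0@[57:57],P4@[55:57]
[58] read 'd'  n13⇒n8 (via fail)
[59] read 'e'  n8⇒n9
[60] read 'b'  n9⇒n1 (via fail)  emit P0@[60:60]
[61] read 'c'  n1⇒n11 (via fail)
[62] read 'e'  n11⇒n2 (via fail)
[63] read 'e'  n2⇒n3  emit P1@[62:63]
[64] read 'b'  n3⇒n1 (via fail)  emit P0@[64:64]
[65] read 'a'  n1⇒n4 (via fail)
[66] read 'b'  n4⇒n1 (via fail)  emit P0@[66:66]
[67] read 'c'  n1⇒n11 (via fail)

All matches (sorted): [[4,1],[6,0],[10,0],[10,2],[10,4],[12,1],[17,0],[17,2],[17,4],[18,0],[21,1],[22,1],[23,1],[27,3],[28,0],[31,0],[32,0],[36,1],[37,1],[38,1],[40,0],[41,0],[43,0],[44,0],[48,0],[48,4],[53,1],[57,0],[57,4],[60,0],[63,1],[64,0],[66,0]]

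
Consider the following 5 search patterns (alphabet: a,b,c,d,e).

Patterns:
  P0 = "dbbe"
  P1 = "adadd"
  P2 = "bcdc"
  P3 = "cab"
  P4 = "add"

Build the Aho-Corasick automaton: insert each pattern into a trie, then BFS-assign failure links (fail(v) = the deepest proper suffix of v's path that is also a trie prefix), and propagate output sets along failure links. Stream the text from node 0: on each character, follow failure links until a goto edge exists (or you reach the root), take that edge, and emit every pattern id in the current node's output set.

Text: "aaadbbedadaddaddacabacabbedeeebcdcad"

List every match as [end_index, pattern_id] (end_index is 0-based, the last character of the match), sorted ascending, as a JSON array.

Build:
Trie (insert patterns):
  0='ε' goto a→5 b→10 c→14 d→1
  1='d' goto b→2
  2='db' goto b→3
  3='dbb' goto e→4
  4='dbbe' goto ·  [P0 ends]
  5='a' goto d→6
  6='ad' goto a→7 d→17
  7='ada' goto d→8
  8='adad' goto d→9
  9='adadd' goto ·  [P1 ends]
  10='b' goto c→11
  11='bc' goto d→12
  12='bcd' goto c→13
  13='bcdc' goto ·  [P2 ends]
  14='c' goto a→15
  15='ca' goto b→16
  16='cab' goto ·  [P3 ends]
  17='add' goto ·  [P4 ends]

Failure links (BFS by depth):
  fail(1) 'd': from fail(0)=0 chase 'd': 0 ⇒ 0;  out=∅∪out(0)=∅
  fail(5) 'a': from fail(0)=0 chase 'a': 0 ⇒ 0;  out=∅∪out(0)=∅
  fail(10) 'b': from fail(0)=0 chase 'b': 0 ⇒ 0;  out=∅∪out(0)=∅
  fail(14) 'c': from fail(0)=0 chase 'c': 0 ⇒ 0;  out=∅∪out(0)=∅
  fail(2) 'db': from fail(1)=0 chase 'b': 0 ⇒ 10;  out=∅∪out(10)=∅
  fail(6) 'ad': from fail(5)=0 chase 'd': 0 ⇒ 1;  out=∅∪out(1)=∅
  fail(11) 'bc': from fail(10)=0 chase 'c': 0 ⇒ 14;  out=∅∪out(14)=∅
  fail(15) 'ca': from fail(14)=0 chase 'a': 0 ⇒ 5;  out=∅∪out(5)=∅
  fail(3) 'dbb': from fail(2)=10 chase 'b': 10→0 ⇒ 10;  out=∅∪out(10)=∅
  fail(7) 'ada': from fail(6)=1 chase 'a': 1→0 ⇒ 5;  out=∅∪out(5)=∅
  fail(12) 'bcd': from fail(11)=14 chase 'd': 14→0 ⇒ 1;  out=∅∪out(1)=∅
  fail(16) 'cab': from fail(15)=5 chase 'b': 5→0 ⇒ 10;  out={3}∪out(10)={3}
  fail(17) 'add': from fail(6)=1 chase 'd': 1→0 ⇒ 1;  out={4}∪out(1)={4}
  fail(4) 'dbbe': from fail(3)=10 chase 'e': 10→0 ⇒ 0;  out={0}∪out(0)={0}
  fail(8) 'adad': from fail(7)=5 chase 'd': 5 ⇒ 6;  out=∅∪out(6)=∅
  fail(13) 'bcdc': from fail(12)=1 chase 'c': 1→0 ⇒ 14;  out={2}∪out(14)={2}
  fail(9) 'adadd': from fail(8)=6 chase 'd': 6 ⇒ 17;  out={1}∪out(17)={1,4}

Text stream:
pos 0 'a': at 5
pos 1 'a': at 5 (via fail)
pos 2 'a': at 5 (via fail)
pos 3 'd': at 6
pos 4 'b': at 2 (via fail)
pos 5 'b': at 3
pos 6 'e': at 4  emit P0@[3:6]
pos 7 'd': at 1 (via fail)
pos 8 'a': at 5 (via fail)
pos 9 'd': at 6
pos 10 'a': at 7
pos 11 'd': at 8
pos 12 'd': at 9  emit P1@[8:12],P4@[10:12]
pos 13 'a': at 5 (via fail)
pos 14 'd': at 6
pos 15 'd': at 17  emit P4@[13:15]
pos 16 'a': at 5 (via fail)
pos 17 'c': at 14 (via fail)
pos 18 'a': at 15
pos 19 'b': at 16  emit P3@[17:19]
pos 20 'a': at 5 (via fail)
pos 21 'c': at 14 (via fail)
pos 22 'a': at 15
pos 23 'b': at 16  emit P3@[21:23]
pos 24 'b': at 10 (via fail)
pos 25 'e': at 0 (via fail)
pos 26 'd': at 1
pos 27 'e': at 0 (via fail)
pos 28 'e': at 0
pos 29 'e': at 0
pos 30 'b': at 10
pos 31 'c': at 11
pos 32 'd': at 12
pos 33 'c': at 13  emit P2@[30:33]
pos 34 'a': at 15 (via fail)
pos 35 'd': at 6 (via fail)

Result: [[6,0],[12,1],[12,4],[15,4],[19,3],[23,3],[33,2]]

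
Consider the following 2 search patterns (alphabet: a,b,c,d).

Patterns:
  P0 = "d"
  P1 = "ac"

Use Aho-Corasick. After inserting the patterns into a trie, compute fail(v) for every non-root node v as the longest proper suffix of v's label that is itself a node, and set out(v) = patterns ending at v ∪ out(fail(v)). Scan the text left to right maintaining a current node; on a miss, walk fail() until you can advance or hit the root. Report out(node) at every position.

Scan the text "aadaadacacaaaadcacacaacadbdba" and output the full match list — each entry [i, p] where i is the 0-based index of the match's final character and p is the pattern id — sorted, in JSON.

Build:
Trie (insert patterns):
  0='ε' goto a→2 d→1
  1='d' goto ·  [P0 ends]
  2='a' goto c→3
  3='ac' goto ·  [P1 ends]

Failure links (BFS by depth):
  n1('d'): parent n0 fail=0; on 'd' 0 → fail=0;  out {0}∪∅={0}
  n2('a'): parent n0 fail=0; on 'a' 0 → fail=0;  out ∅∪∅=∅
  n3('ac'): parent n2 fail=0; on 'c' 0 → fail=0;  out {1}∪∅={1}

Text stream:
pos 0 'a': at 2
pos 1 'a': at 2 (via fail)
pos 2 'd': at 1 (via fail)  emit P0@[2:2]
pos 3 'a': at 2 (via fail)
pos 4 'a': at 2 (via fail)
pos 5 'd': at 1 (via fail)  emit P0@[5:5]
pos 6 'a': at 2 (via fail)
pos 7 'c': at 3  emit P1@[6:7]
pos 8 'a': at 2 (via fail)
pos 9 'c': at 3  emit P1@[8:9]
pos 10 'a': at 2 (via fail)
pos 11 'a': at 2 (via fail)
pos 12 'a': at 2 (via fail)
pos 13 'a': at 2 (via fail)
pos 14 'd': at 1 (via fail)  emit P0@[14:14]
pos 15 'c': at 0 (via fail)
pos 16 'a': at 2
pos 17 'c': at 3  emit P1@[16:17]
pos 18 'a': at 2 (via fail)
pos 19 'c': at 3  emit P1@[18:19]
pos 20 'a': at 2 (via fail)
pos 21 'a': at 2 (via fail)
pos 22 'c': at 3  emit P1@[21:22]
pos 23 'a': at 2 (via fail)
pos 24 'd': at 1 (via fail)  emit P0@[24:24]
pos 25 'b': at 0 (via fail)
pos 26 'd': at 1  emit P0@[26:26]
pos 27 'b': at 0 (via fail)
pos 28 'a': at 2

Matches: [[2,0],[5,0],[7,1],[9,1],[14,0],[17,1],[19,1],[22,1],[24,0],[26,0]]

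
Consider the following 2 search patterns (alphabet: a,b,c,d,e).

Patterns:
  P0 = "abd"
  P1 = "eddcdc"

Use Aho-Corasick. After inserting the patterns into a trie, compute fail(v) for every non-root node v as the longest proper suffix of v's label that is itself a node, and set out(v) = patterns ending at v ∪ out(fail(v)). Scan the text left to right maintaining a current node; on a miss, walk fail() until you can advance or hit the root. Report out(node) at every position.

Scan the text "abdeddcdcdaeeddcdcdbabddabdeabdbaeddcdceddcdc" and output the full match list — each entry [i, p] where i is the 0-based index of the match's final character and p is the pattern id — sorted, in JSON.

Build:
Trie (insert patterns):
  n0 'ε': a→1 e→4
  n1 'a': b→2
  n2 'ab': d→3
  n3 'abd': ·  ←P0
  n4 'e': d→5
  n5 'ed': d→6
  n6 'edd': c→7
  n7 'eddc': d→8
  n8 'eddcd': c→9
  n9 'eddcdc': ·  ←P1

BFS fail/out derivation:
  fail(1) 'a': from fail(0)=0 chase 'a': 0 ⇒ 0;  out=∅∪out(0)=∅
  fail(4) 'e': from fail(0)=0 chase 'e': 0 ⇒ 0;  out=∅∪out(0)=∅
  fail(2) 'ab': from fail(1)=0 chase 'b': 0 ⇒ 0;  out=∅∪out(0)=∅
  fail(5) 'ed': from fail(4)=0 chase 'd': 0 ⇒ 0;  out=∅∪out(0)=∅
  fail(3) 'abd': from fail(2)=0 chase 'd': 0 ⇒ 0;  out={0}∪out(0)={0}
  fail(6) 'edd': from fail(5)=0 chase 'd': 0 ⇒ 0;  out=∅∪out(0)=∅
  fail(7) 'eddc': from fail(6)=0 chase 'c': 0 ⇒ 0;  out=∅∪out(0)=∅
  fail(8) 'eddcd': from fail(7)=0 chase 'd': 0 ⇒ 0;  out=∅∪out(0)=∅
  fail(9) 'eddcdc': from fail(8)=0 chase 'c': 0 ⇒ 0;  out={1}∪out(0)={1}

Run:
i=0 'a': node 0→1
i=1 'b': node 1→2
i=2 'd': node 2→3  ** P0@[0:2]
i=3 'e': node 3→4 ·f
i=4 'd': node 4→5
i=5 'd': node 5→6
i=6 'c': node 6→7
i=7 'd': node 7→8
i=8 'c': node 8→9  ** P1@[3:8]
i=9 'd': node 9→0 ·f
i=10 'a': node 0→1
i=11 'e': node 1→4 ·f
i=12 'e': node 4→4 ·f
i=13 'd': node 4→5
i=14 'd': node 5→6
i=15 'c': node 6→7
i=16 'd': node 7→8
i=17 'c': node 8→9  ** P1@[12:17]
i=18 'd': node 9→0 ·f
i=19 'b': node 0→0
i=20 'a': node 0→1
i=21 'b': node 1→2
i=22 'd': node 2→3  ** P0@[20:22]
i=23 'd': node 3→0 ·f
i=24 'a': node 0→1
i=25 'b': node 1→2
i=26 'd': node 2→3  ** P0@[24:26]
i=27 'e': node 3→4 ·f
i=28 'a': node 4→1 ·f
i=29 'b': node 1→2
i=30 'd': node 2→3  ** P0@[28:30]
i=31 'b': node 3→0 ·f
i=32 'a': node 0→1
i=33 'e': node 1→4 ·f
i=34 'd': node 4→5
i=35 'd': node 5→6
i=36 'c': node 6→7
i=37 'd': node 7→8
i=38 'c': node 8→9  ** P1@[33:38]
i=39 'e': node 9→4 ·f
i=40 'd': node 4→5
i=41 'd': node 5→6
i=42 'c': node 6→7
i=43 'd': node 7→8
i=44 'c': node 8→9  ** P1@[39:44]

All matches (sorted): [[2,0],[8,1],[17,1],[22,0],[26,0],[30,0],[38,1],[44,1]]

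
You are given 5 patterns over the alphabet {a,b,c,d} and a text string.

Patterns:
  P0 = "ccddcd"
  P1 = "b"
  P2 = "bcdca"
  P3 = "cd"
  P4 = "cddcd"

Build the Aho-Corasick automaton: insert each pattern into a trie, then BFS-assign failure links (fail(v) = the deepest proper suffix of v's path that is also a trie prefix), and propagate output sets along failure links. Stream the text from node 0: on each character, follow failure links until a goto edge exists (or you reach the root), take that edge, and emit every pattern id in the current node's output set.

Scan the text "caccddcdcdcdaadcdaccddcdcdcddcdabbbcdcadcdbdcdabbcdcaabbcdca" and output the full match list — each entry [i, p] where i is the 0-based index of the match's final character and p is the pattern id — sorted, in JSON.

Build automaton:
Trie (insert patterns):
  n0 'ε': b→7 c→1
  n1 'c': c→2 d→12
  n2 'cc': d→3
  n3 'ccd': d→4
  n4 'ccdd': c→5
  n5 'ccddc': d→6
  n6 'ccddcd': ·  [P0 ends]
  n7 'b': c→8  [P1 ends]
  n8 'bc': d→9
  n9 'bcd': c→10
  n10 'bcdc': a→11
  n11 'bcdca': ·  [P2 ends]
  n12 'cd': d→13  [P3 ends]
  n13 'cdd': c→14
  n14 'cddc': d→15
  n15 'cddcd': ·  [P4 ends]

Failure links (BFS by depth):
  n1('c'): parent n0 fail=0; on 'c' 0 → fail=0;  out ∅∪∅=∅
  n7('b'): parent n0 fail=0; on 'b' 0 → fail=0;  out {1}∪∅={1}
  n2('cc'): parent n1 fail=0; on 'c' 0 → fail=1;  out ∅∪∅=∅
  n8('bc'): parent n7 fail=0; on 'c' 0 → fail=1;  out ∅∪∅=∅
  n12('cd'): parent n1 fail=0; on 'd' 0 → fail=0;  out {3}∪∅={3}
  n3('ccd'): parent n2 fail=1; on 'd' 1 → fail=12;  out ∅∪{3}={3}
  n9('bcd'): parent n8 fail=1; on 'd' 1 → fail=12;  out ∅∪{3}={3}
  n13('cdd'): parent n12 fail=0; on 'd' 0 → fail=0;  out ∅∪∅=∅
  n4('ccdd'): parent n3 fail=12; on 'd' 12 → fail=13;  out ∅∪∅=∅
  n10('bcdc'): parent n9 fail=12; on 'c' 12→0 → fail=1;  out ∅∪∅=∅
  n14('cddc'): parent n13 fail=0; on 'c' 0 → fail=1;  out ∅∪∅=∅
  n5('ccddc'): parent n4 fail=13; on 'c' 13 → fail=14;  out ∅∪∅=∅
  n11('bcdca'): parent n10 fail=1; on 'a' 1→0 → fail=0;  out {2}∪∅={2}
  n15('cddcd'): parent n14 fail=1; on 'd' 1 → fail=12;  out {4}∪{3}={3,4}
  n6('ccddcd'): parent n5 fail=14; on 'd' 14 → fail=15;  out {0}∪{3,4}={0,3,4}

Text stream:
pos 0 'c': at 1
pos 1 'a': at 0 ·f
pos 2 'c': at 1
pos 3 'c': at 2
pos 4 'd': at 3  → match P3@[3:4]
pos 5 'd': at 4
pos 6 'c': at 5
pos 7 'd': at 6  → match P0@[2:7],P3@[6:7],P4@[3:7]
pos 8 'c': at 1 ·f
pos 9 'd': at 12  → match P3@[8:9]
pos 10 'c': at 1 ·f
pos 11 'd': at 12  → match P3@[10:11]
pos 12 'a': at 0 ·f
pos 13 'a': at 0
pos 14 'd': at 0
pos 15 'c': at 1
pos 16 'd': at 12  → match P3@[15:16]
pos 17 'a': at 0 ·f
pos 18 'c': at 1
pos 19 'c': at 2
pos 20 'd': at 3  → match P3@[19:20]
pos 21 'd': at 4
pos 22 'c': at 5
pos 23 'd': at 6  → match P0@[18:23],P3@[22:23],P4@[19:23]
pos 24 'c': at 1 ·f
pos 25 'd': at 12  → match P3@[24:25]
pos 26 'c': at 1 ·f
pos 27 'd': at 12  → match P3@[26:27]
pos 28 'd': at 13
pos 29 'c': at 14
pos 30 'd': at 15  → match P3@[29:30],P4@[26:30]
pos 31 'a': at 0 ·f
pos 32 'b': at 7  → match P1@[32:32]
pos 33 'b': at 7 ·f  → match P1@[33:33]
pos 34 'b': at 7 ·f  → match P1@[34:34]
pos 35 'c': at 8
pos 36 'd': at 9  → match P3@[35:36]
pos 37 'c': at 10
pos 38 'a': at 11  → match P2@[34:38]
pos 39 'd': at 0 ·f
pos 40 'c': at 1
pos 41 'd': at 12  → match P3@[40:41]
pos 42 'b': at 7 ·f  → match P1@[42:42]
pos 43 'd': at 0 ·f
pos 44 'c': at 1
pos 45 'd': at 12  → match P3@[44:45]
pos 46 'a': at 0 ·f
pos 47 'b': at 7  → match P1@[47:47]
pos 48 'b': at 7 ·f  → match P1@[48:48]
pos 49 'c': at 8
pos 50 'd': at 9  → match P3@[49:50]
pos 51 'c': at 10
pos 52 'a': at 11  → match P2@[48:52]
pos 53 'a': at 0 ·f
pos 54 'b': at 7  → match P1@[54:54]
pos 55 'b': at 7 ·f  → match P1@[55:55]
pos 56 'c': at 8
pos 57 'd': at 9  → match P3@[56:57]
pos 58 'c': at 10
pos 59 'a': at 11  → match P2@[55:59]

Result: [[4,3],[7,0],[7,3],[7,4],[9,3],[11,3],[16,3],[20,3],[23,0],[23,3],[23,4],[25,3],[27,3],[30,3],[30,4],[32,1],[33,1],[34,1],[36,3],[38,2],[41,3],[42,1],[45,3],[47,1],[48,1],[50,3],[52,2],[54,1],[55,1],[57,3],[59,2]]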